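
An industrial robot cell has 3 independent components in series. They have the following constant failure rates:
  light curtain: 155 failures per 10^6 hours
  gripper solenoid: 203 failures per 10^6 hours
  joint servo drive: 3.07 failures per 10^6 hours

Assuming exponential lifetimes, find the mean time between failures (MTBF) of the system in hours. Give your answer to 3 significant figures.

Series of exponential components: λ_sys = Σ λ_i
λ_sys = 0.000155 + 0.000203 + 0.00000307 = 3.6107e-04 /h
MTBF = 1 / λ_sys = 2770 h

2770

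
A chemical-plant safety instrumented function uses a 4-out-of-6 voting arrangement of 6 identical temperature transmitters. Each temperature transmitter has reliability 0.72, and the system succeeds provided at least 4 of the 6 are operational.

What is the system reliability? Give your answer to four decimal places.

R = Σ_{i=4}^{6} C(6,i) p^i (1−p)^{6−i} with p = 0.72
C(6,4)·0.72^4·0.28^2 = 0.316037
C(6,5)·0.72^5·0.28^1 = 0.325066
C(6,6)·0.72^6·0.28^0 = 0.139314
Sum = 0.7804

0.7804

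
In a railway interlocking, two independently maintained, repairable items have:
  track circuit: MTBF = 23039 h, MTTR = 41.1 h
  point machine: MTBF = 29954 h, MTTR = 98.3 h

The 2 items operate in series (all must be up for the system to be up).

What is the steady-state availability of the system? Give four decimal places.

0.9950

A(track circuit) = MTBF/(MTBF+MTTR) = 23039/(23039+41.1) = 0.998219
A(point machine) = MTBF/(MTBF+MTTR) = 29954/(29954+98.3) = 0.996729
Series availability: 0.998219 × 0.996729 = 0.9950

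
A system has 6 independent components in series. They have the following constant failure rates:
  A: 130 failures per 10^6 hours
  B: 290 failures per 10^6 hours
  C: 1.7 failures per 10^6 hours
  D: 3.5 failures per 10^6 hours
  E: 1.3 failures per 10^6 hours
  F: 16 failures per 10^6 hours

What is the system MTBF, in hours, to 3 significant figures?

Series of exponential components: λ_sys = Σ λ_i
λ_sys = 0.00013 + 0.00029 + 0.0000017 + 0.0000035 + 0.0000013 + 0.000016 = 4.4250e-04 /h
MTBF = 1 / λ_sys = 2260 h

2260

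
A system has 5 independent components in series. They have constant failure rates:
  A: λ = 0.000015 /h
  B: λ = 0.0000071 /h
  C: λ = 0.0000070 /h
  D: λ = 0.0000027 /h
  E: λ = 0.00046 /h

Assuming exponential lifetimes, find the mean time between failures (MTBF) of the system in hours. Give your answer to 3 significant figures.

2030

Series of exponential components: λ_sys = Σ λ_i
λ_sys = 0.000015 + 0.0000071 + 0.0000070 + 0.0000027 + 0.00046 = 4.9180e-04 /h
MTBF = 1 / λ_sys = 2030 h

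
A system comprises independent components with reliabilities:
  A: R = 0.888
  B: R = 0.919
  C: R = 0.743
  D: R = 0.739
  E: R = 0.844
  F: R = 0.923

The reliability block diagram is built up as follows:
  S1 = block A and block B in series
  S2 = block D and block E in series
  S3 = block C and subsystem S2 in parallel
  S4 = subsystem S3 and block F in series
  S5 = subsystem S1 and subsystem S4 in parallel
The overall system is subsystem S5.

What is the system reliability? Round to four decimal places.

Series (A and B): 0.888000 × 0.919000 = 0.816072
Series (D and E): 0.739000 × 0.844000 = 0.623716
Parallel (C and [0.623716]): 1 − (1 − 0.743000)(1 − 0.623716) = 0.903295
Series ([0.903295] and F): 0.903295 × 0.923000 = 0.833741
Parallel ([0.816072] and [0.833741]): 1 − (1 − 0.816072)(1 − 0.833741) = 0.9694

0.9694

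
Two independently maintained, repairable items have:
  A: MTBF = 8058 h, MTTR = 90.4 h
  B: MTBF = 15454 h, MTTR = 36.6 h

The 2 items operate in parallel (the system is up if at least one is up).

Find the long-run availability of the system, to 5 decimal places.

0.99997

A(A) = MTBF/(MTBF+MTTR) = 8058/(8058+90.4) = 0.988906
A(B) = MTBF/(MTBF+MTTR) = 15454/(15454+36.6) = 0.997637
Parallel availability: 1 − (1 − 0.988906)(1 − 0.997637) = 0.99997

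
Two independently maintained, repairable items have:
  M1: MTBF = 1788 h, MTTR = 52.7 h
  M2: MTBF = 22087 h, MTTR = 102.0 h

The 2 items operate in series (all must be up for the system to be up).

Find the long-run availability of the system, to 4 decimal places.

A(M1) = MTBF/(MTBF+MTTR) = 1788/(1788+52.7) = 0.971370
A(M2) = MTBF/(MTBF+MTTR) = 22087/(22087+102.0) = 0.995403
Series availability: 0.971370 × 0.995403 = 0.9669

0.9669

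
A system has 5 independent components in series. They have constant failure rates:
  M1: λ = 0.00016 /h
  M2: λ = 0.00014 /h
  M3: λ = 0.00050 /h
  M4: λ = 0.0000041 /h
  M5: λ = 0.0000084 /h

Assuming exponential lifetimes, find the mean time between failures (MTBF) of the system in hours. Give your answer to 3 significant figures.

1230

Series of exponential components: λ_sys = Σ λ_i
λ_sys = 0.00016 + 0.00014 + 0.00050 + 0.0000041 + 0.0000084 = 8.1250e-04 /h
MTBF = 1 / λ_sys = 1230 h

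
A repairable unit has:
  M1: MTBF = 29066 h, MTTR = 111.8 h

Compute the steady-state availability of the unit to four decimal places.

A(M1) = MTBF/(MTBF+MTTR) = 29066/(29066+111.8) = 0.9962

0.9962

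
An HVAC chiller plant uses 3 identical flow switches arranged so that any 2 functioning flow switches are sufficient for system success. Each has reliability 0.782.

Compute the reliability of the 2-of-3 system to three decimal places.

0.878

R = Σ_{i=2}^{3} C(3,i) p^i (1−p)^{3−i} with p = 0.782
C(3,2)·0.782^2·0.218^1 = 0.39994
C(3,3)·0.782^3·0.218^0 = 0.47821
Sum = 0.878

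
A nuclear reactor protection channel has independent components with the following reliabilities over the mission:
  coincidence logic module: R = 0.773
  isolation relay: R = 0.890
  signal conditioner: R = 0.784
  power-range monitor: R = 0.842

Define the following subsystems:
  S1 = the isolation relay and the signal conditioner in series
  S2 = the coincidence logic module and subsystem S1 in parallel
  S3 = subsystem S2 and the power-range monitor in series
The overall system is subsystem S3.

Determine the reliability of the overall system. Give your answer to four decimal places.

Series (isolation relay and signal conditioner): 0.890000 × 0.784000 = 0.697760
Parallel (coincidence logic module and [0.697760]): 1 − (1 − 0.773000)(1 − 0.697760) = 0.931392
Series ([0.931392] and power-range monitor): 0.931392 × 0.842000 = 0.7842

0.7842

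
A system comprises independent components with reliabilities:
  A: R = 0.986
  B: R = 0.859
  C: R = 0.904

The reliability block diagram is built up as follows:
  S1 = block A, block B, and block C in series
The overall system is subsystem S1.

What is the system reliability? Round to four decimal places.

Series (A, B, and C): 0.986000 × 0.859000 × 0.904000 = 0.7657

0.7657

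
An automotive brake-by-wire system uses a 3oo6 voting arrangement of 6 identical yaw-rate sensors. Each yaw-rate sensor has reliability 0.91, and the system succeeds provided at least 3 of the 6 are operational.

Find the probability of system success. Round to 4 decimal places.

0.9992

R = Σ_{i=3}^{6} C(6,i) p^i (1−p)^{6−i} with p = 0.91
C(6,3)·0.91^3·0.09^3 = 0.010987
C(6,4)·0.91^4·0.09^2 = 0.083319
C(6,5)·0.91^5·0.09^1 = 0.336977
C(6,6)·0.91^6·0.09^0 = 0.567869
Sum = 0.9992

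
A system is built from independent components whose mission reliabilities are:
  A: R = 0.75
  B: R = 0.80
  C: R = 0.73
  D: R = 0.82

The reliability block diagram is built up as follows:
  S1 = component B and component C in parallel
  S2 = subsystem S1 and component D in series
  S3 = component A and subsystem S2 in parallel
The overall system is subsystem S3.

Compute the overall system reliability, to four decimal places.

Parallel (B and C): 1 − (1 − 0.800000)(1 − 0.730000) = 0.946000
Series ([0.946000] and D): 0.946000 × 0.820000 = 0.775720
Parallel (A and [0.775720]): 1 − (1 − 0.750000)(1 − 0.775720) = 0.9439

0.9439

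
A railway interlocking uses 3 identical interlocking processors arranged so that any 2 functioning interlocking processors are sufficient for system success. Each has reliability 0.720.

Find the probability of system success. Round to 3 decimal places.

0.809

R = Σ_{i=2}^{3} C(3,i) p^i (1−p)^{3−i} with p = 0.720
C(3,2)·0.720^2·0.280^1 = 0.43546
C(3,3)·0.720^3·0.280^0 = 0.37325
Sum = 0.809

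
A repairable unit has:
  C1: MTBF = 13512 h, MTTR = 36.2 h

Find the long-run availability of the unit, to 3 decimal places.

0.997

A(C1) = MTBF/(MTBF+MTTR) = 13512/(13512+36.2) = 0.997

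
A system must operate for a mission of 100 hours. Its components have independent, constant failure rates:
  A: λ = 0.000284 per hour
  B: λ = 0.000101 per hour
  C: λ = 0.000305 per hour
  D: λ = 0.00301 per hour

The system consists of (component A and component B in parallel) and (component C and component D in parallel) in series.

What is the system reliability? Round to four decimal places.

R(A) = exp(−0.000284 × 100) = 0.971999
R(B) = exp(−0.000101 × 100) = 0.989951
R(C) = exp(−0.000305 × 100) = 0.969960
R(D) = exp(−0.00301 × 100) = 0.740078
Parallel (A and B): 1 − (1 − 0.971999)(1 − 0.989951) = 0.999719
Parallel (C and D): 1 − (1 − 0.969960)(1 − 0.740078) = 0.992192
Series ([0.999719] and [0.992192]): 0.999719 × 0.992192 = 0.9919

0.9919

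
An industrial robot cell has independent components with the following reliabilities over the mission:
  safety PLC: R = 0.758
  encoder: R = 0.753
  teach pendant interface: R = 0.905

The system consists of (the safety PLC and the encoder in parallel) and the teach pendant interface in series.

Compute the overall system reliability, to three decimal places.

0.851

Parallel (safety PLC and encoder): 1 − (1 − 0.75800)(1 − 0.75300) = 0.94023
Series ([0.94023] and teach pendant interface): 0.94023 × 0.90500 = 0.851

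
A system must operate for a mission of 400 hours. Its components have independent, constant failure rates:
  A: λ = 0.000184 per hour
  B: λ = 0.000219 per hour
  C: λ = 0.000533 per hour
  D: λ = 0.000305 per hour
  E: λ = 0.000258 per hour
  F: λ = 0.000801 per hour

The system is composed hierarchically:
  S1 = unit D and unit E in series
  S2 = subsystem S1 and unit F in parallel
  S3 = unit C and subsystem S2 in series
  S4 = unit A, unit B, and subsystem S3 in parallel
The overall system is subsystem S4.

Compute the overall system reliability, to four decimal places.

R(A) = exp(−0.000184 × 400) = 0.929043
R(B) = exp(−0.000219 × 400) = 0.916127
R(C) = exp(−0.000533 × 400) = 0.807995
R(D) = exp(−0.000305 × 400) = 0.885148
R(E) = exp(−0.000258 × 400) = 0.901947
R(F) = exp(−0.000801 × 400) = 0.725859
Series (D and E): 0.885148 × 0.901947 = 0.798357
Parallel ([0.798357] and F): 1 − (1 − 0.798357)(1 − 0.725859) = 0.944721
Series (C and [0.944721]): 0.807995 × 0.944721 = 0.763330
Parallel (A, B, and [0.763330]): 1 − (1 − 0.929043)(1 − 0.916127)(1 − 0.763330) = 0.9986

0.9986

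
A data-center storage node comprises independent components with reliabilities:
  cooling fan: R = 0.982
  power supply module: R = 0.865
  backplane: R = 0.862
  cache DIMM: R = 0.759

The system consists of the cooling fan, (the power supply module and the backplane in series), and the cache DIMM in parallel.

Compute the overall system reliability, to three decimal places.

0.999

Series (power supply module and backplane): 0.86500 × 0.86200 = 0.74563
Parallel (cooling fan, [0.74563], and cache DIMM): 1 − (1 − 0.98200)(1 − 0.74563)(1 − 0.75900) = 0.999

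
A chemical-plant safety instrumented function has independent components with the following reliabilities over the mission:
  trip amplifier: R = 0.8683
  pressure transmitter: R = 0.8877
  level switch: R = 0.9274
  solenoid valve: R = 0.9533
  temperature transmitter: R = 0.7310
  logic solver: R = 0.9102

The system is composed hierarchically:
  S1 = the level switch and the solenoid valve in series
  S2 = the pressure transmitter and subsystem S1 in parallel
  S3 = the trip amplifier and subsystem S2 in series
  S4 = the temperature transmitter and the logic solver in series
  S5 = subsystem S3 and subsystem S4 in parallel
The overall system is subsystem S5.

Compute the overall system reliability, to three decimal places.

0.952

Series (level switch and solenoid valve): 0.92740 × 0.95330 = 0.88409
Parallel (pressure transmitter and [0.88409]): 1 − (1 − 0.88770)(1 − 0.88409) = 0.98698
Series (trip amplifier and [0.98698]): 0.86830 × 0.98698 = 0.85699
Series (temperature transmitter and logic solver): 0.73100 × 0.91020 = 0.66536
Parallel ([0.85699] and [0.66536]): 1 − (1 − 0.85699)(1 − 0.66536) = 0.952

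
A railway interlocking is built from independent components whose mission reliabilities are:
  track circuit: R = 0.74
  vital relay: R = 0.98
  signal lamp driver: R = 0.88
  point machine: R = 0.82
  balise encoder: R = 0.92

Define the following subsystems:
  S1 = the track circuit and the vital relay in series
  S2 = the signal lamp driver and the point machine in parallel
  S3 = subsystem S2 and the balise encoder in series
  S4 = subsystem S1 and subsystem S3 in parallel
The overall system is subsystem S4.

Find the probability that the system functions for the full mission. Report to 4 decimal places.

Series (track circuit and vital relay): 0.740000 × 0.980000 = 0.725200
Parallel (signal lamp driver and point machine): 1 − (1 − 0.880000)(1 − 0.820000) = 0.978400
Series ([0.978400] and balise encoder): 0.978400 × 0.920000 = 0.900128
Parallel ([0.725200] and [0.900128]): 1 − (1 − 0.725200)(1 − 0.900128) = 0.9726

0.9726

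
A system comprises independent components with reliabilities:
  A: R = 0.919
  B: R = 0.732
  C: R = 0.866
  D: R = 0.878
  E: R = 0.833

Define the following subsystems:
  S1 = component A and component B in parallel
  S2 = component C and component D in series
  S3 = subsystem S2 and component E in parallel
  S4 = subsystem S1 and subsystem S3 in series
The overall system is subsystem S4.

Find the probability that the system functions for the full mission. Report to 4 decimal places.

0.9391

Parallel (A and B): 1 − (1 − 0.919000)(1 − 0.732000) = 0.978292
Series (C and D): 0.866000 × 0.878000 = 0.760348
Parallel ([0.760348] and E): 1 − (1 − 0.760348)(1 − 0.833000) = 0.959978
Series ([0.978292] and [0.959978]): 0.978292 × 0.959978 = 0.9391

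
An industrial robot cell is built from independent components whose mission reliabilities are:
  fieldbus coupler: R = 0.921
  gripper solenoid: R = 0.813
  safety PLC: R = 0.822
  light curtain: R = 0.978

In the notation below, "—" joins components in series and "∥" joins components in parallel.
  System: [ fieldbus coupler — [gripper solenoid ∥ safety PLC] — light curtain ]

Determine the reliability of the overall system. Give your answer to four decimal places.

Parallel (gripper solenoid and safety PLC): 1 − (1 − 0.813000)(1 − 0.822000) = 0.966714
Series (fieldbus coupler, [0.966714], and light curtain): 0.921000 × 0.966714 × 0.978000 = 0.8708

0.8708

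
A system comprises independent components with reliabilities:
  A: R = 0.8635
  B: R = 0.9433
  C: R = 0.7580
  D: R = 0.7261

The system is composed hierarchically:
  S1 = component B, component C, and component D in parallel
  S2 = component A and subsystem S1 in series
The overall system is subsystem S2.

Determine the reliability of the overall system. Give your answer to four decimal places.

Parallel (B, C, and D): 1 − (1 − 0.943300)(1 − 0.758000)(1 − 0.726100) = 0.996242
Series (A and [0.996242]): 0.863500 × 0.996242 = 0.8603

0.8603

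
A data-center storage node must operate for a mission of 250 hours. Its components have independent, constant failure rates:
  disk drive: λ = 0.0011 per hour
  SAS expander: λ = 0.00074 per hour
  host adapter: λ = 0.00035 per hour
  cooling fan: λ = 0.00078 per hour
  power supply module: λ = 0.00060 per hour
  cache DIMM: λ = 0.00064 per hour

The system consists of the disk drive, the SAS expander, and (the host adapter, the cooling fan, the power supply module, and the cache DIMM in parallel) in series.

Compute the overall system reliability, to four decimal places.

0.6311

R(disk drive) = exp(−0.0011 × 250) = 0.759572
R(SAS expander) = exp(−0.00074 × 250) = 0.831104
R(host adapter) = exp(−0.00035 × 250) = 0.916219
R(cooling fan) = exp(−0.00078 × 250) = 0.822835
R(power supply module) = exp(−0.00060 × 250) = 0.860708
R(cache DIMM) = exp(−0.00064 × 250) = 0.852144
Parallel (host adapter, cooling fan, power supply module, and cache DIMM): 1 − (1 − 0.916219)(1 − 0.822835)(1 − 0.860708)(1 − 0.852144) = 0.999694
Series (disk drive, SAS expander, and [0.999694]): 0.759572 × 0.831104 × 0.999694 = 0.6311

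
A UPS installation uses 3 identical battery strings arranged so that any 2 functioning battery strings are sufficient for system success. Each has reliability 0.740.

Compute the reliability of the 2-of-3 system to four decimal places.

0.8324

R = Σ_{i=2}^{3} C(3,i) p^i (1−p)^{3−i} with p = 0.740
C(3,2)·0.740^2·0.260^1 = 0.427128
C(3,3)·0.740^3·0.260^0 = 0.405224
Sum = 0.8324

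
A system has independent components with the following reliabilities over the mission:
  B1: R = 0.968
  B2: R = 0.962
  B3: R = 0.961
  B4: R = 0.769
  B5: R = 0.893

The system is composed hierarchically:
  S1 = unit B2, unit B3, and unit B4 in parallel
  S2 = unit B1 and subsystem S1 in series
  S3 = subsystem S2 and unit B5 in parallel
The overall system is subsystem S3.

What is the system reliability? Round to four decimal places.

0.9965

Parallel (B2, B3, and B4): 1 − (1 − 0.962000)(1 − 0.961000)(1 − 0.769000) = 0.999658
Series (B1 and [0.999658]): 0.968000 × 0.999658 = 0.967669
Parallel ([0.967669] and B5): 1 − (1 − 0.967669)(1 − 0.893000) = 0.9965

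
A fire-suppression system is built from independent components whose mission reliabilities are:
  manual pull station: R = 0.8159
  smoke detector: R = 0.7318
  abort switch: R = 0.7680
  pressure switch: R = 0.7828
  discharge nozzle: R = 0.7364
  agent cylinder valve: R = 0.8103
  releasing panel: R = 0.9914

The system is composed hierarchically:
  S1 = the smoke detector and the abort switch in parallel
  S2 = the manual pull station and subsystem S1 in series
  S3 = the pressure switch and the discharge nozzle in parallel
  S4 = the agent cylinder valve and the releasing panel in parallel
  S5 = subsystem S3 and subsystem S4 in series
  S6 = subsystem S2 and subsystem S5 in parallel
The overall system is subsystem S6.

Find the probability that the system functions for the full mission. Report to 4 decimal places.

0.9862

Parallel (smoke detector and abort switch): 1 − (1 − 0.731800)(1 − 0.768000) = 0.937778
Series (manual pull station and [0.937778]): 0.815900 × 0.937778 = 0.765133
Parallel (pressure switch and discharge nozzle): 1 − (1 − 0.782800)(1 − 0.736400) = 0.942746
Parallel (agent cylinder valve and releasing panel): 1 − (1 − 0.810300)(1 − 0.991400) = 0.998369
Series ([0.942746] and [0.998369]): 0.942746 × 0.998369 = 0.941208
Parallel ([0.765133] and [0.941208]): 1 − (1 − 0.765133)(1 − 0.941208) = 0.9862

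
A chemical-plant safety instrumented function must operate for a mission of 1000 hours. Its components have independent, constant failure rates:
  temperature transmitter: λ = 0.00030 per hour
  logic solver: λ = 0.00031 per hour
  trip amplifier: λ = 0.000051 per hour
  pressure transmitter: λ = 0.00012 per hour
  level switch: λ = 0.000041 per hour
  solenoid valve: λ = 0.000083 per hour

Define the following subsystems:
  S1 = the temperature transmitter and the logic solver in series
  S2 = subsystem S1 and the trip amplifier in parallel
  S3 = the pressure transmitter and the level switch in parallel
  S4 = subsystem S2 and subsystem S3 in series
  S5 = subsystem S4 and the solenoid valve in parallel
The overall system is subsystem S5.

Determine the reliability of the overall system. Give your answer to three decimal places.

0.998

R(temperature transmitter) = exp(−0.00030 × 1000) = 0.74082
R(logic solver) = exp(−0.00031 × 1000) = 0.73345
R(trip amplifier) = exp(−0.000051 × 1000) = 0.95028
R(pressure transmitter) = exp(−0.00012 × 1000) = 0.88692
R(level switch) = exp(−0.000041 × 1000) = 0.95983
R(solenoid valve) = exp(−0.000083 × 1000) = 0.92035
Series (temperature transmitter and logic solver): 0.74082 × 0.73345 = 0.54335
Parallel ([0.54335] and trip amplifier): 1 − (1 − 0.54335)(1 − 0.95028) = 0.97730
Parallel (pressure transmitter and level switch): 1 − (1 − 0.88692)(1 − 0.95983) = 0.99546
Series ([0.97730] and [0.99546]): 0.97730 × 0.99546 = 0.97286
Parallel ([0.97286] and solenoid valve): 1 − (1 − 0.97286)(1 − 0.92035) = 0.998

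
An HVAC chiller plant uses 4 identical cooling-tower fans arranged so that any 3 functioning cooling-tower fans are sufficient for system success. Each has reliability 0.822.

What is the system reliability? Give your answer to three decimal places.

0.852

R = Σ_{i=3}^{4} C(4,i) p^i (1−p)^{4−i} with p = 0.822
C(4,3)·0.822^3·0.178^1 = 0.39545
C(4,4)·0.822^4·0.178^0 = 0.45655
Sum = 0.852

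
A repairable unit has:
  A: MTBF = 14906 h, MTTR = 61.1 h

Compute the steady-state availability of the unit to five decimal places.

A(A) = MTBF/(MTBF+MTTR) = 14906/(14906+61.1) = 0.99592

0.99592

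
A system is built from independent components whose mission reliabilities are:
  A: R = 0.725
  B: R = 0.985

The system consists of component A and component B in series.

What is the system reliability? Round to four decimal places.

0.7141

Series (A and B): 0.725000 × 0.985000 = 0.7141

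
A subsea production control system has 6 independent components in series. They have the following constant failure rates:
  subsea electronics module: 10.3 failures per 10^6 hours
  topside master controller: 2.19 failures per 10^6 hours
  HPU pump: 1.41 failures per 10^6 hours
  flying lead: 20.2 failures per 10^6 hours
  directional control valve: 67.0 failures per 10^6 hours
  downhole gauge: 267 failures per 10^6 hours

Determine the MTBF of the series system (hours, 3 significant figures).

2720

Series of exponential components: λ_sys = Σ λ_i
λ_sys = 0.0000103 + 0.00000219 + 0.00000141 + 0.0000202 + 0.0000670 + 0.000267 = 3.6810e-04 /h
MTBF = 1 / λ_sys = 2720 h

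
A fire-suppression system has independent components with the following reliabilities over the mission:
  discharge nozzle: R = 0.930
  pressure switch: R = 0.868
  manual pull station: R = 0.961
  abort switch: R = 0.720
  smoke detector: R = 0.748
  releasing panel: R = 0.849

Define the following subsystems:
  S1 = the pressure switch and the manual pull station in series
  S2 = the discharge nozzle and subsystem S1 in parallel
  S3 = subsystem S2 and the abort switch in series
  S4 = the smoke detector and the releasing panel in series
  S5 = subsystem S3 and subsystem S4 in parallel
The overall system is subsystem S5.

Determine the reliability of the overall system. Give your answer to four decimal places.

Series (pressure switch and manual pull station): 0.868000 × 0.961000 = 0.834148
Parallel (discharge nozzle and [0.834148]): 1 − (1 − 0.930000)(1 − 0.834148) = 0.988390
Series ([0.988390] and abort switch): 0.988390 × 0.720000 = 0.711641
Series (smoke detector and releasing panel): 0.748000 × 0.849000 = 0.635052
Parallel ([0.711641] and [0.635052]): 1 − (1 − 0.711641)(1 − 0.635052) = 0.8948

0.8948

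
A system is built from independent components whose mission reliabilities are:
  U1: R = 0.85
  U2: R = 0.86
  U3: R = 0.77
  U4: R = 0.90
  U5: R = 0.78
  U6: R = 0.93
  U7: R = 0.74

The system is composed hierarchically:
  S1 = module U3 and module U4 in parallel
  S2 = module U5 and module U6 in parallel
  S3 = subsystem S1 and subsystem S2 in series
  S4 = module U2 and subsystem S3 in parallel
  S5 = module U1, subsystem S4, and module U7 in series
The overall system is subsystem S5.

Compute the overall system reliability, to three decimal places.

0.626

Parallel (U3 and U4): 1 − (1 − 0.77000)(1 − 0.90000) = 0.97700
Parallel (U5 and U6): 1 − (1 − 0.78000)(1 − 0.93000) = 0.98460
Series ([0.97700] and [0.98460]): 0.97700 × 0.98460 = 0.96195
Parallel (U2 and [0.96195]): 1 − (1 − 0.86000)(1 − 0.96195) = 0.99467
Series (U1, [0.99467], and U7): 0.85000 × 0.99467 × 0.74000 = 0.626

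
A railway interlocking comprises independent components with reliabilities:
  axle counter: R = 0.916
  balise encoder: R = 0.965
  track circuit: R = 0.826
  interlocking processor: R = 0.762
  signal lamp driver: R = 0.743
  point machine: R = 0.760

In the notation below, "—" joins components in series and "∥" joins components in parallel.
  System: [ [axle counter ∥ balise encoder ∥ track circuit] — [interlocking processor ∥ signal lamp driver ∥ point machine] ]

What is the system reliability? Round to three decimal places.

0.985

Parallel (axle counter, balise encoder, and track circuit): 1 − (1 − 0.91600)(1 − 0.96500)(1 − 0.82600) = 0.99949
Parallel (interlocking processor, signal lamp driver, and point machine): 1 − (1 − 0.76200)(1 − 0.74300)(1 − 0.76000) = 0.98532
Series ([0.99949] and [0.98532]): 0.99949 × 0.98532 = 0.985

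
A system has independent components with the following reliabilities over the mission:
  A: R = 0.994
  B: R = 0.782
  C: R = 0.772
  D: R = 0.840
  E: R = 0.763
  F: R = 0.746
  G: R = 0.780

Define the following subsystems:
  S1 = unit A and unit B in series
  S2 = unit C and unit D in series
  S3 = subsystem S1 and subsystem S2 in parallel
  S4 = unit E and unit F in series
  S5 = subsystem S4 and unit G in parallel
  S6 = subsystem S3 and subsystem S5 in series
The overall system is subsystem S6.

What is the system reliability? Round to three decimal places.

0.834

Series (A and B): 0.99400 × 0.78200 = 0.77731
Series (C and D): 0.77200 × 0.84000 = 0.64848
Parallel ([0.77731] and [0.64848]): 1 − (1 − 0.77731)(1 − 0.64848) = 0.92172
Series (E and F): 0.76300 × 0.74600 = 0.56920
Parallel ([0.56920] and G): 1 − (1 − 0.56920)(1 − 0.78000) = 0.90522
Series ([0.92172] and [0.90522]): 0.92172 × 0.90522 = 0.834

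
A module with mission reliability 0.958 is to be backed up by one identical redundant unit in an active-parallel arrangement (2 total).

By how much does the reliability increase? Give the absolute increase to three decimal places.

0.040

R_before = 0.958
R_after = 1 − (1 − 0.958)^2 = 0.998
ΔR = 0.998 − 0.958 = 0.040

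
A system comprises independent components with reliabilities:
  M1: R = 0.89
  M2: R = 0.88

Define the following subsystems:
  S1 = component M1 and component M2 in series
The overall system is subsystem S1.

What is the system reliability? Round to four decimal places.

0.7832

Series (M1 and M2): 0.890000 × 0.880000 = 0.7832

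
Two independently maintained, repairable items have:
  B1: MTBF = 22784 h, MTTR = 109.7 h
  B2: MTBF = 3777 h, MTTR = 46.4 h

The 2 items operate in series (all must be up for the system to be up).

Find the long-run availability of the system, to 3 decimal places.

A(B1) = MTBF/(MTBF+MTTR) = 22784/(22784+109.7) = 0.995208
A(B2) = MTBF/(MTBF+MTTR) = 3777/(3777+46.4) = 0.987864
Series availability: 0.995208 × 0.987864 = 0.983

0.983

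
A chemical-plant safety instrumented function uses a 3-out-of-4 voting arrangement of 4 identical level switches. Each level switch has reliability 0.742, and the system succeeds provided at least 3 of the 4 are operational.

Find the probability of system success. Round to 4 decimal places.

0.7247

R = Σ_{i=3}^{4} C(4,i) p^i (1−p)^{4−i} with p = 0.742
C(4,3)·0.742^3·0.258^1 = 0.421591
C(4,4)·0.742^4·0.258^0 = 0.303121
Sum = 0.7247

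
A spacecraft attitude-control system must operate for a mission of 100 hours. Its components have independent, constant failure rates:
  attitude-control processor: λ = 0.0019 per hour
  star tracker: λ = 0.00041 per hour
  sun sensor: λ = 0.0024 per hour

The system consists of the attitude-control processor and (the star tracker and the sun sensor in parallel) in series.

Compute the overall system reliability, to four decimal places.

R(attitude-control processor) = exp(−0.0019 × 100) = 0.826959
R(star tracker) = exp(−0.00041 × 100) = 0.959829
R(sun sensor) = exp(−0.0024 × 100) = 0.786628
Parallel (star tracker and sun sensor): 1 − (1 − 0.959829)(1 − 0.786628) = 0.991429
Series (attitude-control processor and [0.991429]): 0.826959 × 0.991429 = 0.8199

0.8199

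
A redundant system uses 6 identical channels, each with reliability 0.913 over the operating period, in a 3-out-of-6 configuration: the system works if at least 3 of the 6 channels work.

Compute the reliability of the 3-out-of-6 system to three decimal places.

R = Σ_{i=3}^{6} C(6,i) p^i (1−p)^{6−i} with p = 0.913
C(6,3)·0.913^3·0.087^3 = 0.01002
C(6,4)·0.913^4·0.087^2 = 0.07889
C(6,5)·0.913^5·0.087^1 = 0.33115
C(6,6)·0.913^6·0.087^0 = 0.57919
Sum = 0.999

0.999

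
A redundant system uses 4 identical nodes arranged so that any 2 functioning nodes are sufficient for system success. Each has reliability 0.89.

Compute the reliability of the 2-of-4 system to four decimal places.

R = Σ_{i=2}^{4} C(4,i) p^i (1−p)^{4−i} with p = 0.89
C(4,2)·0.89^2·0.11^2 = 0.057506
C(4,3)·0.89^3·0.11^1 = 0.310186
C(4,4)·0.89^4·0.11^0 = 0.627422
Sum = 0.9951

0.9951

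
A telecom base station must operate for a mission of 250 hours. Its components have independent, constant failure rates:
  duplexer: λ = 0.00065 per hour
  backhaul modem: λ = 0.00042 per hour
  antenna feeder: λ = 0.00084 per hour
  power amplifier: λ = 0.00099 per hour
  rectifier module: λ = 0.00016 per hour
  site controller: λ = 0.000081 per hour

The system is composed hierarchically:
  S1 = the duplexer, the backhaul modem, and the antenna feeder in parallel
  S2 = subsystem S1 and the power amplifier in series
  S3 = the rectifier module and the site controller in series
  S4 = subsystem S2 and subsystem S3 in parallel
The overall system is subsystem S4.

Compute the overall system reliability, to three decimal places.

0.987

R(duplexer) = exp(−0.00065 × 250) = 0.85002
R(backhaul modem) = exp(−0.00042 × 250) = 0.90032
R(antenna feeder) = exp(−0.00084 × 250) = 0.81058
R(power amplifier) = exp(−0.00099 × 250) = 0.78075
R(rectifier module) = exp(−0.00016 × 250) = 0.96079
R(site controller) = exp(−0.000081 × 250) = 0.97995
Parallel (duplexer, backhaul modem, and antenna feeder): 1 − (1 − 0.85002)(1 − 0.90032)(1 − 0.81058) = 0.99717
Series ([0.99717] and power amplifier): 0.99717 × 0.78075 = 0.77854
Series (rectifier module and site controller): 0.96079 × 0.97995 = 0.94153
Parallel ([0.77854] and [0.94153]): 1 − (1 − 0.77854)(1 − 0.94153) = 0.987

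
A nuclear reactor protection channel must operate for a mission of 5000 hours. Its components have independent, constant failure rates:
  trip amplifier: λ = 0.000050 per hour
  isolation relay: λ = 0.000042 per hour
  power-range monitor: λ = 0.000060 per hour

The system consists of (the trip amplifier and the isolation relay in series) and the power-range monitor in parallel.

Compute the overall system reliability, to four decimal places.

R(trip amplifier) = exp(−0.000050 × 5000) = 0.778801
R(isolation relay) = exp(−0.000042 × 5000) = 0.810584
R(power-range monitor) = exp(−0.000060 × 5000) = 0.740818
Series (trip amplifier and isolation relay): 0.778801 × 0.810584 = 0.631284
Parallel ([0.631284] and power-range monitor): 1 − (1 − 0.631284)(1 − 0.740818) = 0.9044

0.9044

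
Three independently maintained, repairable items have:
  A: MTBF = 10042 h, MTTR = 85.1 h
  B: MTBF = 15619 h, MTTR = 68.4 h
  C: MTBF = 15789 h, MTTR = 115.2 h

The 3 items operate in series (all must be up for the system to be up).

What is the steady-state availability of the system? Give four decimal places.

0.9801

A(A) = MTBF/(MTBF+MTTR) = 10042/(10042+85.1) = 0.991597
A(B) = MTBF/(MTBF+MTTR) = 15619/(15619+68.4) = 0.995640
A(C) = MTBF/(MTBF+MTTR) = 15789/(15789+115.2) = 0.992757
Series availability: 0.991597 × 0.995640 × 0.992757 = 0.9801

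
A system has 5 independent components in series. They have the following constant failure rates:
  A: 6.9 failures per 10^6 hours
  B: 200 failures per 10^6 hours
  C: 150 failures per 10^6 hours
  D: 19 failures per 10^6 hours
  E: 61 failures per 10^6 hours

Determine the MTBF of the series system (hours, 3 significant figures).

Series of exponential components: λ_sys = Σ λ_i
λ_sys = 0.0000069 + 0.00020 + 0.00015 + 0.000019 + 0.000061 = 4.3690e-04 /h
MTBF = 1 / λ_sys = 2290 h

2290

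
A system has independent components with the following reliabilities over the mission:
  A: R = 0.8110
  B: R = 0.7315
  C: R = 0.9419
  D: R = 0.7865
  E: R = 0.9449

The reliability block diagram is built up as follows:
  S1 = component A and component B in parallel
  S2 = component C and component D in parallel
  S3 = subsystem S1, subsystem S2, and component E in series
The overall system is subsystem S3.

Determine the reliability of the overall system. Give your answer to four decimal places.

0.8858

Parallel (A and B): 1 − (1 − 0.811000)(1 − 0.731500) = 0.949254
Parallel (C and D): 1 − (1 − 0.941900)(1 − 0.786500) = 0.987596
Series ([0.949254], [0.987596], and E): 0.949254 × 0.987596 × 0.944900 = 0.8858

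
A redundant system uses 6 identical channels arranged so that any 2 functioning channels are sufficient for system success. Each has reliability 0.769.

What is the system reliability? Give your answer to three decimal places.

R = Σ_{i=2}^{6} C(6,i) p^i (1−p)^{6−i} with p = 0.769
C(6,2)·0.769^2·0.231^4 = 0.02526
C(6,3)·0.769^3·0.231^3 = 0.11211
C(6,4)·0.769^4·0.231^2 = 0.27991
C(6,5)·0.769^5·0.231^1 = 0.37273
C(6,6)·0.769^6·0.231^0 = 0.20680
Sum = 0.997

0.997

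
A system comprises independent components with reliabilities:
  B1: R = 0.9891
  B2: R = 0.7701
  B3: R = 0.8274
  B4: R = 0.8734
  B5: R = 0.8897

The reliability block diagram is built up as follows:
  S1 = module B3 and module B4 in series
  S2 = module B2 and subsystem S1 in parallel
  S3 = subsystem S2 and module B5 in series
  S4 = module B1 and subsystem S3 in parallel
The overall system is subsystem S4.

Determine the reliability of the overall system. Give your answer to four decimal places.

Series (B3 and B4): 0.827400 × 0.873400 = 0.722651
Parallel (B2 and [0.722651]): 1 − (1 − 0.770100)(1 − 0.722651) = 0.936237
Series ([0.936237] and B5): 0.936237 × 0.889700 = 0.832970
Parallel (B1 and [0.832970]): 1 − (1 − 0.989100)(1 − 0.832970) = 0.9982

0.9982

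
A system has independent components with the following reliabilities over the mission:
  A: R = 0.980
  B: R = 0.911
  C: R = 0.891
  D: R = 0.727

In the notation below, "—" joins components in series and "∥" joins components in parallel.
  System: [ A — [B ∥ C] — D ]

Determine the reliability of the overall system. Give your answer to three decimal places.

Parallel (B and C): 1 − (1 − 0.91100)(1 − 0.89100) = 0.99030
Series (A, [0.99030], and D): 0.98000 × 0.99030 × 0.72700 = 0.706

0.706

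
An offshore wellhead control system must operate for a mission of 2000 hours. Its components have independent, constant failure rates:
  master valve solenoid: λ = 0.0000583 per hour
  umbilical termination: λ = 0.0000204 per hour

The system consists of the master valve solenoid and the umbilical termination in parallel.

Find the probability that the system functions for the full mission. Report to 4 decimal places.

0.9956

R(master valve solenoid) = exp(−0.0000583 × 2000) = 0.889941
R(umbilical termination) = exp(−0.0000204 × 2000) = 0.960021
Parallel (master valve solenoid and umbilical termination): 1 − (1 − 0.889941)(1 − 0.960021) = 0.9956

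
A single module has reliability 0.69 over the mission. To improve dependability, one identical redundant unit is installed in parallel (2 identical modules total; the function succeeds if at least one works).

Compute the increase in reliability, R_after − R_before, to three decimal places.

R_before = 0.69
R_after = 1 − (1 − 0.69)^2 = 0.904
ΔR = 0.904 − 0.69 = 0.214

0.214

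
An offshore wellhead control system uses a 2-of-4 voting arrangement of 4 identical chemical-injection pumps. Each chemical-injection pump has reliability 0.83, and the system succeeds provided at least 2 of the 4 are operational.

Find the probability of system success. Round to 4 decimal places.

R = Σ_{i=2}^{4} C(4,i) p^i (1−p)^{4−i} with p = 0.83
C(4,2)·0.83^2·0.17^2 = 0.119455
C(4,3)·0.83^3·0.17^1 = 0.388815
C(4,4)·0.83^4·0.17^0 = 0.474583
Sum = 0.9829

0.9829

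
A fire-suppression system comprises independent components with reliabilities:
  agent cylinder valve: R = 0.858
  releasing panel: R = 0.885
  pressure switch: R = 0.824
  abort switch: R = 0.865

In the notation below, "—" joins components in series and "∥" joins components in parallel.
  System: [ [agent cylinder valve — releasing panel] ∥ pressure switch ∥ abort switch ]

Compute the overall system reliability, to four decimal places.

Series (agent cylinder valve and releasing panel): 0.858000 × 0.885000 = 0.759330
Parallel ([0.759330], pressure switch, and abort switch): 1 − (1 − 0.759330)(1 − 0.824000)(1 − 0.865000) = 0.9943

0.9943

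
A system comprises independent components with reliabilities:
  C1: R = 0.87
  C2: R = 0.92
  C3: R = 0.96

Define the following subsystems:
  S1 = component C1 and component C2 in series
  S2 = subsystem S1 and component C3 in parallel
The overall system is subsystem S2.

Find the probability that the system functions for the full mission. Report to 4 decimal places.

0.9920

Series (C1 and C2): 0.870000 × 0.920000 = 0.800400
Parallel ([0.800400] and C3): 1 − (1 − 0.800400)(1 − 0.960000) = 0.9920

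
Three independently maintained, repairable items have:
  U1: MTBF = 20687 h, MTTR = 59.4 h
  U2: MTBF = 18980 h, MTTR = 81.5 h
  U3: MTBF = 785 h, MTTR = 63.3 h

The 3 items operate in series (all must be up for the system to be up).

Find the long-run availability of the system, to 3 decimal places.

A(U1) = MTBF/(MTBF+MTTR) = 20687/(20687+59.4) = 0.997137
A(U2) = MTBF/(MTBF+MTTR) = 18980/(18980+81.5) = 0.995724
A(U3) = MTBF/(MTBF+MTTR) = 785/(785+63.3) = 0.925380
Series availability: 0.997137 × 0.995724 × 0.925380 = 0.919

0.919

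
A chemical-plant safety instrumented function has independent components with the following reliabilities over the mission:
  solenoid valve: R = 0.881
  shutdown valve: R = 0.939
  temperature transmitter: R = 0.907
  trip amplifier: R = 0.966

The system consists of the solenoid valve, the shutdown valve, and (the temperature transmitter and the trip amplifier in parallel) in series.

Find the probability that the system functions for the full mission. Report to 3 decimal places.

0.825

Parallel (temperature transmitter and trip amplifier): 1 − (1 − 0.90700)(1 − 0.96600) = 0.99684
Series (solenoid valve, shutdown valve, and [0.99684]): 0.88100 × 0.93900 × 0.99684 = 0.825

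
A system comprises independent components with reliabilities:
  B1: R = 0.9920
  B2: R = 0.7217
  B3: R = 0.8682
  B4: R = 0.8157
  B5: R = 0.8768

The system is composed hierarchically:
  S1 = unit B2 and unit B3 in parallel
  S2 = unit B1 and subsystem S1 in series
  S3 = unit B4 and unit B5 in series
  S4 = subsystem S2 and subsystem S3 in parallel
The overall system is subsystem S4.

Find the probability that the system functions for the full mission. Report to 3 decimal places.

0.987

Parallel (B2 and B3): 1 − (1 − 0.72170)(1 − 0.86820) = 0.96332
Series (B1 and [0.96332]): 0.99200 × 0.96332 = 0.95561
Series (B4 and B5): 0.81570 × 0.87680 = 0.71521
Parallel ([0.95561] and [0.71521]): 1 − (1 − 0.95561)(1 − 0.71521) = 0.987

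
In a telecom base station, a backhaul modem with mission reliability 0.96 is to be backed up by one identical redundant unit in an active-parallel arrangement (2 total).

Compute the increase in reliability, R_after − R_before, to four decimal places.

0.0384

R_before = 0.96
R_after = 1 − (1 − 0.96)^2 = 0.9984
ΔR = 0.9984 − 0.96 = 0.0384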